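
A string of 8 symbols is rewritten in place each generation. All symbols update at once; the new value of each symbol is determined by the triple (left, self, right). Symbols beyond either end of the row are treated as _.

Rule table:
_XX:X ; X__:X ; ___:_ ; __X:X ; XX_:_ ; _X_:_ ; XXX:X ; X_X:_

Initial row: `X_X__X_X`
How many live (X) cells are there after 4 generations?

___XX___
__XX_X__
_XX___X_
XX_X_X_X
count of X: 5

5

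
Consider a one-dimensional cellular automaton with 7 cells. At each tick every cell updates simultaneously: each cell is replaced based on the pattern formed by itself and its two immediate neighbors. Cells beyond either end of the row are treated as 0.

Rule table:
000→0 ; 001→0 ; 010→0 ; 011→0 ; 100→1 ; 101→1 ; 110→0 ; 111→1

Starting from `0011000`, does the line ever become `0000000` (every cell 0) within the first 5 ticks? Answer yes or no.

yes

0000100
0000010
0000001
0000000
all cells are 0 at tick 4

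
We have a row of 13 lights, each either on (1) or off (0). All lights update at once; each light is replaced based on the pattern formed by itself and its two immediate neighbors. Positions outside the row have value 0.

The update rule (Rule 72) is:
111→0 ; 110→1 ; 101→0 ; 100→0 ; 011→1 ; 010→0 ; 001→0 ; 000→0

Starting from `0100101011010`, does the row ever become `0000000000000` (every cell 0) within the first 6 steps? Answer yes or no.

step 1: 0000000011000
step 2: 0000000011000  (fixed point — unchanged through step 6)
step 6 is 0000000011000, still not uniform 0

no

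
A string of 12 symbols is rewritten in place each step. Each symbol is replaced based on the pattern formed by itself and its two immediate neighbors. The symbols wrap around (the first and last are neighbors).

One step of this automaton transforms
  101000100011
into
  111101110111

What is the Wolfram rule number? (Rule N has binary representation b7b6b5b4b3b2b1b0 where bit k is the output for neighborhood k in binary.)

254

position 11: 111 → 1  (bit 7 = 1)
position 0: 110 → 1  (bit 6 = 1)
position 1: 101 → 1  (bit 5 = 1)
position 3: 100 → 1  (bit 4 = 1)
position 10: 011 → 1  (bit 3 = 1)
position 2: 010 → 1  (bit 2 = 1)
position 5: 001 → 1  (bit 1 = 1)
position 4: 000 → 0  (bit 0 = 0)
bits b7..b0 = 11111110 = 254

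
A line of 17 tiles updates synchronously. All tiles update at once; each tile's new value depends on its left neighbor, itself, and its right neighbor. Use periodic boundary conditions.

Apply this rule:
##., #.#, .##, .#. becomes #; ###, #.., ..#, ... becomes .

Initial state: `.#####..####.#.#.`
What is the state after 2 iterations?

iteration 1: .#...#..#..#####.
iteration 2: .#...#..#..#...#.

.#...#..#..#...#.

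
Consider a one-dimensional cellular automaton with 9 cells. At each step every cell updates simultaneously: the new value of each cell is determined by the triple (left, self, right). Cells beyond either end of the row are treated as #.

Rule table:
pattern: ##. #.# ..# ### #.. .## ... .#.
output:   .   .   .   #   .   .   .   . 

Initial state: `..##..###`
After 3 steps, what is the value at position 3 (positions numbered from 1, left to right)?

.......##
........#
.........
position 3 holds .

.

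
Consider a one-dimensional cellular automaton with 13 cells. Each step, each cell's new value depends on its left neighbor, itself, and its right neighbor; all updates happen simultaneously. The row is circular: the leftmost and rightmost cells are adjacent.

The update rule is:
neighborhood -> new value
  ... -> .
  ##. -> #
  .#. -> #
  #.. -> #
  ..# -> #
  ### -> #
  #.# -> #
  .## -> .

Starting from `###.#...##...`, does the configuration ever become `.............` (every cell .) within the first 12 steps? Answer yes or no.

no

step 1: .#####.#.##.#
step 2: #.#######.###
step 3: ##.#######.##
step 4: ###.#######.#
step 5: ####.#######.
step 6: .####.#######
step 7: #.####.######
step 8: ##.####.#####
step 9: ###.####.####
step 10: ####.####.###
step 11: #####.####.##
step 12: ######.####.#
step 12 is ######.####.#, still not uniform .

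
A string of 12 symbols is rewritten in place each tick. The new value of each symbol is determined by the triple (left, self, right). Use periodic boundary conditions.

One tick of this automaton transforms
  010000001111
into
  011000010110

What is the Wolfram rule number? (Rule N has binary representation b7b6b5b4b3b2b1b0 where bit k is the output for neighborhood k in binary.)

150

position 9: 111 → 1  (bit 7 = 1)
position 11: 110 → 0  (bit 6 = 0)
position 0: 101 → 0  (bit 5 = 0)
position 2: 100 → 1  (bit 4 = 1)
position 8: 011 → 0  (bit 3 = 0)
position 1: 010 → 1  (bit 2 = 1)
position 7: 001 → 1  (bit 1 = 1)
position 3: 000 → 0  (bit 0 = 0)
bits b7..b0 = 10010110 = 150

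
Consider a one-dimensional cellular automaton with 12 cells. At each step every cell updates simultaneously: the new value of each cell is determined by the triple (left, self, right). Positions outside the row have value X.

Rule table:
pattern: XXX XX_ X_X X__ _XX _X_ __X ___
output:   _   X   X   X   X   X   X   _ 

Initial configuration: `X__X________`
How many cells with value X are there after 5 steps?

XXXXX______X
____XX____XX
X__XXXX__XX_
XXXX__XXXXXX
___XXXX_____
count of X: 4

4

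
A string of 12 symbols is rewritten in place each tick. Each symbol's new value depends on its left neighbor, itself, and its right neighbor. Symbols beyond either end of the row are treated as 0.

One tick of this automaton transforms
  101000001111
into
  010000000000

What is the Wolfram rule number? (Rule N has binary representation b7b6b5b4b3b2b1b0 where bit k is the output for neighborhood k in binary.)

32

position 9: 111 → 0  (bit 7 = 0)
position 11: 110 → 0  (bit 6 = 0)
position 1: 101 → 1  (bit 5 = 1)
position 3: 100 → 0  (bit 4 = 0)
position 8: 011 → 0  (bit 3 = 0)
position 0: 010 → 0  (bit 2 = 0)
position 7: 001 → 0  (bit 1 = 0)
position 4: 000 → 0  (bit 0 = 0)
bits b7..b0 = 00100000 = 32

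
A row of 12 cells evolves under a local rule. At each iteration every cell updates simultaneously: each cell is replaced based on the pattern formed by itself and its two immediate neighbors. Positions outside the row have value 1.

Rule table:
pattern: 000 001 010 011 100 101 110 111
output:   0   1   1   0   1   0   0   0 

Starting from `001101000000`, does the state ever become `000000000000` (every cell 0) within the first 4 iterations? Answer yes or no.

yes

110001100001
001010010010
111011111110
000000000000
all cells are 0 at iteration 4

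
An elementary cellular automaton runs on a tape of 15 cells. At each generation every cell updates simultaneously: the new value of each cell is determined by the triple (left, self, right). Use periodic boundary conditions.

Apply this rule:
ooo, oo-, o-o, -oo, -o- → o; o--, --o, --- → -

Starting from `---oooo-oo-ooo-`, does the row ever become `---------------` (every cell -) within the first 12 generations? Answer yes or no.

---ooooooooooo-
---ooooooooooo-  (fixed point — unchanged through generation 12)
generation 12 is ---ooooooooooo-, still not uniform -

no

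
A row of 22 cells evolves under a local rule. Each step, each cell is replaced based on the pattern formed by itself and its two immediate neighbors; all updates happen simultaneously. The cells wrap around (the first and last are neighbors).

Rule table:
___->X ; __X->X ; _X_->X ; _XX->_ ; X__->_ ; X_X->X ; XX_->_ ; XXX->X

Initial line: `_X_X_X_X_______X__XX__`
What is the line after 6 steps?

XXXXXXXX_XXXXXXX_X___X
XXXXXXX_X_XXXXX_XX_XX_
_XXXXX_XXX_XXX_X__X__X
X_XXX_X_X_X_X_XX_XX_XX
_X_X_XXXXXXXXX__X__X_X
XXXXX_XXXXXXX__XX_XXXX

XXXXX_XXXXXXX__XX_XXXX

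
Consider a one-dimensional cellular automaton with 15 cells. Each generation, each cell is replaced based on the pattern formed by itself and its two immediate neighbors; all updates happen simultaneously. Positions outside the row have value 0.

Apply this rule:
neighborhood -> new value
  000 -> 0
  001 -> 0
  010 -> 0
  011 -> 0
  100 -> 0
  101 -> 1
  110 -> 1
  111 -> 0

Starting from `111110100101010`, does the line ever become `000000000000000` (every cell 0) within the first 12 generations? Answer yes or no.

yes

000011000010100
000001000001000
000000000000000
all cells are 0 at generation 3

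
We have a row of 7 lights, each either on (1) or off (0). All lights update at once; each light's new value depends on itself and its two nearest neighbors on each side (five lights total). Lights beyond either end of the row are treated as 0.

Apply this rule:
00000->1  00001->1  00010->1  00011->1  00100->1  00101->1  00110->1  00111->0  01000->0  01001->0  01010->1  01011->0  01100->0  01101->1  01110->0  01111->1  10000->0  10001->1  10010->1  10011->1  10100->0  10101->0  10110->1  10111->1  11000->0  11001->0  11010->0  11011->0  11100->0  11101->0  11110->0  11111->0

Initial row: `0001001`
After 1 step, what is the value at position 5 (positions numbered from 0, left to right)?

1

1111011
position 5 holds 1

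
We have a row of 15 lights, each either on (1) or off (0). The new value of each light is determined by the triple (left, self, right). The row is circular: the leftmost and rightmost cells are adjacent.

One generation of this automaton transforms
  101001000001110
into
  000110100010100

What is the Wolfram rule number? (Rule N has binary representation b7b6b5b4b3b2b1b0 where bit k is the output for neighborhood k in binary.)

146

position 12: 111 → 1  (bit 7 = 1)
position 13: 110 → 0  (bit 6 = 0)
position 1: 101 → 0  (bit 5 = 0)
position 3: 100 → 1  (bit 4 = 1)
position 11: 011 → 0  (bit 3 = 0)
position 0: 010 → 0  (bit 2 = 0)
position 4: 001 → 1  (bit 1 = 1)
position 7: 000 → 0  (bit 0 = 0)
bits b7..b0 = 10010010 = 146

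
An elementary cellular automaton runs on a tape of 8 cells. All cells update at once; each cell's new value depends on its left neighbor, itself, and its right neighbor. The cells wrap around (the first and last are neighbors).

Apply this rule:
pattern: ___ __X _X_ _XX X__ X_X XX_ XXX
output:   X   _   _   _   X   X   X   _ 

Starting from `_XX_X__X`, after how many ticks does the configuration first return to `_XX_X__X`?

X_XX_X__
_X_XX_X_
__X_XX_X
X__X_XX_
_X__X_XX
X_X__X_X
XX_X__X_
_XX_X__X

8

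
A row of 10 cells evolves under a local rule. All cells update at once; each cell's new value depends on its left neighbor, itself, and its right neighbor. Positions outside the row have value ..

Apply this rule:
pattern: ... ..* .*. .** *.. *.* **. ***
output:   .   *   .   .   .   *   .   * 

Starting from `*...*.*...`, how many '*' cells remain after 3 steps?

2

...*.*....
..*.*.....
.*.*......
count of *: 2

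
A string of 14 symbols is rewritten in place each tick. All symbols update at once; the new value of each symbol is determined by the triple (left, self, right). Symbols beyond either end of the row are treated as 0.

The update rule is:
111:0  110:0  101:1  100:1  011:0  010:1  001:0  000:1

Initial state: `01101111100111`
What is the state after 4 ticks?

10111110111111

tick 1: 00010000010000
tick 2: 11011111011111
tick 3: 00100000100000
tick 4: 10111110111111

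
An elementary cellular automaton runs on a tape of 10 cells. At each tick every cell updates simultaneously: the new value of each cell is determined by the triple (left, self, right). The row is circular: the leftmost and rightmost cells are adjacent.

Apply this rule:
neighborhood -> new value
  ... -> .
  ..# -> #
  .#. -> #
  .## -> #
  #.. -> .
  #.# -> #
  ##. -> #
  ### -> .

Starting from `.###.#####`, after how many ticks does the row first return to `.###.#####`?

tick 1: ##.###...#
tick 2: .###.#..##
tick 3: ##.###.###
tick 4: .###.###..
tick 5: ##.###.#..
tick 6: ####.###.#
tick 7: ...###.###
tick 8: ..##.###.#
tick 9: .#####.###
tick 10: ##...###.#
tick 11: .#..##.###
tick 12: ##.#####.#
tick 13: .###...###
tick 14: ##.#..##.#
tick 15: .###.#####

15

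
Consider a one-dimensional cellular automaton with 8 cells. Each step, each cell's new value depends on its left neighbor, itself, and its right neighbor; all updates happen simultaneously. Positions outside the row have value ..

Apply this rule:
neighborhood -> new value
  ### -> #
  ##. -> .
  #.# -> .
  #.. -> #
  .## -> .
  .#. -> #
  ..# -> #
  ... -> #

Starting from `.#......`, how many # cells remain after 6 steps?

########
.######.
#.####.#
#..##..#
###..###
.#.##.#.
count of #: 4

4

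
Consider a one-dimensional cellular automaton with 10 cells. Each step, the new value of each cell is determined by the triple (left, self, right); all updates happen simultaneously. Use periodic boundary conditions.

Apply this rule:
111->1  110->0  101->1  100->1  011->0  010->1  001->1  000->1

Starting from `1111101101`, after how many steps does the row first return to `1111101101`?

1111010010
0110111111
1001011110
1111101101

4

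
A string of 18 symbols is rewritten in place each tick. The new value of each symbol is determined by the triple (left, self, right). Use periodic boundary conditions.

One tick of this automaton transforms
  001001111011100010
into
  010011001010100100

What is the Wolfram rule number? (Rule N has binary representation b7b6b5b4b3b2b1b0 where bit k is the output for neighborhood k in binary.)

74

position 6: 111 → 0  (bit 7 = 0)
position 8: 110 → 1  (bit 6 = 1)
position 9: 101 → 0  (bit 5 = 0)
position 3: 100 → 0  (bit 4 = 0)
position 5: 011 → 1  (bit 3 = 1)
position 2: 010 → 0  (bit 2 = 0)
position 1: 001 → 1  (bit 1 = 1)
position 0: 000 → 0  (bit 0 = 0)
bits b7..b0 = 01001010 = 74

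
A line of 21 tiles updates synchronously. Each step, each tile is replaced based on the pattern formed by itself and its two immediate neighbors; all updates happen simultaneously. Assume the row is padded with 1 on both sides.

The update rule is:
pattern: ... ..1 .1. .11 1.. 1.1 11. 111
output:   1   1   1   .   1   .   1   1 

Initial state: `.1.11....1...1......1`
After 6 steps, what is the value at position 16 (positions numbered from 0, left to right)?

1

step 1: .1..1111111111111111.
step 2: .111.111111111111111.
step 3: ..11..11111111111111.
step 4: 11.111.1111111111111.
step 5: 11..11..111111111111.
step 6: 1111.111.11111111111.
position 16 holds 1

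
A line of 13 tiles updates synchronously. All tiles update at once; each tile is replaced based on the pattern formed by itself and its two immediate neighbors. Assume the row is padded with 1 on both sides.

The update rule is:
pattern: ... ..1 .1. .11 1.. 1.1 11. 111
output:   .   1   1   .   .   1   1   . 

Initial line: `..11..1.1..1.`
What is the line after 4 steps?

...11.1111.1.

.1.1.1111.111
11111...11...
....1..1.1..1
...11.1111.1.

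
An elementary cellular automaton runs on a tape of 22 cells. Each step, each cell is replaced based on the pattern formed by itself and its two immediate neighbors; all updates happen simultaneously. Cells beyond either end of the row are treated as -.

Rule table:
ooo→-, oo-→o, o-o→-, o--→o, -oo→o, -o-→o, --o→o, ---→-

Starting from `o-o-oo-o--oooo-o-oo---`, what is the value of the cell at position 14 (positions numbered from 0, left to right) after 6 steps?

step 1: o-o-oo-oooo--o-o-ooo--
step 2: o-o-oo-o--oooo-o-o-oo-
step 3: o-o-oo-oooo--o-o-o-ooo
step 4: o-o-oo-o--oooo-o-o-o-o
step 5: o-o-oo-oooo--o-o-o-o-o
step 6: o-o-oo-o--oooo-o-o-o-o
position 14 holds -

-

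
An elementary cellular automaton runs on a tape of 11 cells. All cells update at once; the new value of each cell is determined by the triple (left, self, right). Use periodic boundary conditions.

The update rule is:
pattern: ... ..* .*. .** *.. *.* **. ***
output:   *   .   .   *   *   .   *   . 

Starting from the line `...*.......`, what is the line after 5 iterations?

**..*******
.**.*......
.**..******
.***.*....*
.*.*..***..

.*.*..***..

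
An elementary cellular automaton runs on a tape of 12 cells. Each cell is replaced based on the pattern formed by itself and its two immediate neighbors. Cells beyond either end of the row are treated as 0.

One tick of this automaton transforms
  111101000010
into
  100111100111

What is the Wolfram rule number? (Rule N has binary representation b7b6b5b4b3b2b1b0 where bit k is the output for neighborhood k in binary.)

position 1: 111 → 0  (bit 7 = 0)
position 3: 110 → 1  (bit 6 = 1)
position 4: 101 → 1  (bit 5 = 1)
position 6: 100 → 1  (bit 4 = 1)
position 0: 011 → 1  (bit 3 = 1)
position 5: 010 → 1  (bit 2 = 1)
position 9: 001 → 1  (bit 1 = 1)
position 7: 000 → 0  (bit 0 = 0)
bits b7..b0 = 01111110 = 126

126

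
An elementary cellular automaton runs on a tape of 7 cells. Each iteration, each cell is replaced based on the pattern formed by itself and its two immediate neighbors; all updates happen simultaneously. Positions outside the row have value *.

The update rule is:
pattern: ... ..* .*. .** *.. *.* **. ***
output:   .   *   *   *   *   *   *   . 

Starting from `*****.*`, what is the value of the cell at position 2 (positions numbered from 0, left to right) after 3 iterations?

iteration 1: ....***
iteration 2: *..**..
iteration 3: *******
position 2 holds *

*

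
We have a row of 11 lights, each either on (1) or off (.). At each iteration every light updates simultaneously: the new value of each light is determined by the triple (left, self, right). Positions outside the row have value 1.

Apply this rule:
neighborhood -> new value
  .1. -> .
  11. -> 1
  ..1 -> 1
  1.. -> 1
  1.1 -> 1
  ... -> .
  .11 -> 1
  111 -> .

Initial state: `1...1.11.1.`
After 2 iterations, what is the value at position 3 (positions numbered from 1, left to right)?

1

11.1.1111.1
.11.11..111
position 3 holds 1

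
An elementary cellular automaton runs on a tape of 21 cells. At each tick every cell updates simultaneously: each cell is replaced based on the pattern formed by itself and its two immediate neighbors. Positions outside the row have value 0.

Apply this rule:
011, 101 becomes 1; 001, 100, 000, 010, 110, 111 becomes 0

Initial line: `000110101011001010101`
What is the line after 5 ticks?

000000100000000000000

000101010110000101010
000010101100000010100
000001011000000001000
000000110000000000000
000000100000000000000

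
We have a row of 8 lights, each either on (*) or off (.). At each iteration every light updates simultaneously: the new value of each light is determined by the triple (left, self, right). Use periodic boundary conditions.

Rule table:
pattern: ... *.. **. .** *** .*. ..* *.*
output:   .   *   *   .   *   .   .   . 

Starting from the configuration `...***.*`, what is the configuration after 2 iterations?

*...**..
.*...**.

.*...**.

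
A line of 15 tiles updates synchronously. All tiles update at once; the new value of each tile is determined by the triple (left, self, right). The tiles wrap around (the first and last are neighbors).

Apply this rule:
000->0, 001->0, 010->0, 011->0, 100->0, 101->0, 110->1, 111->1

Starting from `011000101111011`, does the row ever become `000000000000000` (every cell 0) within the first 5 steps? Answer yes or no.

step 1: 001000000111001
step 2: 000000000011000
step 3: 000000000001000
step 4: 000000000000000
all cells are 0 at step 4

yes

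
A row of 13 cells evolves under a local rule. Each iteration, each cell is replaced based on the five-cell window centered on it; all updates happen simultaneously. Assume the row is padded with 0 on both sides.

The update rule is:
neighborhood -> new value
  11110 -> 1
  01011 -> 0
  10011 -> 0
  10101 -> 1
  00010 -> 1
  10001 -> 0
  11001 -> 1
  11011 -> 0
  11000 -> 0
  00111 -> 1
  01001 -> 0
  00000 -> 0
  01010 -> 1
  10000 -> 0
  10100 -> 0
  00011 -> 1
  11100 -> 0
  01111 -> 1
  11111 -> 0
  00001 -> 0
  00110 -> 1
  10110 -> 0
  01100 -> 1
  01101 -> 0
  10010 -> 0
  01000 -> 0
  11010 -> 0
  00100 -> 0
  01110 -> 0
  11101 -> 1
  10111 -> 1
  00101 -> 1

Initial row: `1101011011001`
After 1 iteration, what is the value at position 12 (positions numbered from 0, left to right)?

0

1001000001100
position 12 holds 0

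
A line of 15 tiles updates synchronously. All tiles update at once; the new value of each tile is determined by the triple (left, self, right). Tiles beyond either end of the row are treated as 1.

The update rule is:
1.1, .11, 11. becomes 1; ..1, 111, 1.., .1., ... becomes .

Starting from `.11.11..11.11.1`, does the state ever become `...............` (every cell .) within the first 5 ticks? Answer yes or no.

tick 1: 111111..1111111
tick 2: .....1..1......
tick 3: ...............
all cells are . at tick 3

yes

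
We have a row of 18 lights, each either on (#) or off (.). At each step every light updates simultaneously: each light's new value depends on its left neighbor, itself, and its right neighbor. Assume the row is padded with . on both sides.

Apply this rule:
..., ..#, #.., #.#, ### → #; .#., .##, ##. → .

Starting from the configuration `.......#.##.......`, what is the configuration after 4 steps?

step 1: #######.#..#######
step 2: .#####.#.##.#####.
step 3: #.###.#.#..#.###.#
step 4: .#.#.#.#.##.#.#.#.

.#.#.#.#.##.#.#.#.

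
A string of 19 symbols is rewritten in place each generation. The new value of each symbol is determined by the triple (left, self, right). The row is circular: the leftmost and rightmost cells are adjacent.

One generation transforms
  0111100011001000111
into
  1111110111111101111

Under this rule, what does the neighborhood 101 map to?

At position 0 the neighborhood is 101; the next row has 1 there.

1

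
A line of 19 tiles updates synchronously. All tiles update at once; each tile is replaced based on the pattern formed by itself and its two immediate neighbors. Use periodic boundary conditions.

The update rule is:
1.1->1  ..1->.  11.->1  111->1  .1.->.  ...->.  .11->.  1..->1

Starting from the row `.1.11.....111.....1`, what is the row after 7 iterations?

1.....1.1.11.....11

1.1.11.....111.....
.1.1.11.....111....
..1.1.11.....111...
...1.1.11.....111..
....1.1.11.....111.
.....1.1.11.....111
1.....1.1.11.....11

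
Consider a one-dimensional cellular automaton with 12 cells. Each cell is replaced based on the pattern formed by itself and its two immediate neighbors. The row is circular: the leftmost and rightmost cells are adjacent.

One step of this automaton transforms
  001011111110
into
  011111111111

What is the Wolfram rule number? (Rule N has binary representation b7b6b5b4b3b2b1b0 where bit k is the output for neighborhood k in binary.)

position 5: 111 → 1  (bit 7 = 1)
position 10: 110 → 1  (bit 6 = 1)
position 3: 101 → 1  (bit 5 = 1)
position 11: 100 → 1  (bit 4 = 1)
position 4: 011 → 1  (bit 3 = 1)
position 2: 010 → 1  (bit 2 = 1)
position 1: 001 → 1  (bit 1 = 1)
position 0: 000 → 0  (bit 0 = 0)
bits b7..b0 = 11111110 = 254

254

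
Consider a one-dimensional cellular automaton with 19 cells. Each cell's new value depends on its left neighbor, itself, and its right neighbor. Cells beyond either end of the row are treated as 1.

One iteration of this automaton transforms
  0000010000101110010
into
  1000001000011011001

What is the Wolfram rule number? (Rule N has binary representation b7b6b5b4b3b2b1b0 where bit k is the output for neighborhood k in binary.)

position 13: 111 → 0  (bit 7 = 0)
position 14: 110 → 1  (bit 6 = 1)
position 11: 101 → 1  (bit 5 = 1)
position 0: 100 → 1  (bit 4 = 1)
position 12: 011 → 1  (bit 3 = 1)
position 5: 010 → 0  (bit 2 = 0)
position 4: 001 → 0  (bit 1 = 0)
position 1: 000 → 0  (bit 0 = 0)
bits b7..b0 = 01111000 = 120

120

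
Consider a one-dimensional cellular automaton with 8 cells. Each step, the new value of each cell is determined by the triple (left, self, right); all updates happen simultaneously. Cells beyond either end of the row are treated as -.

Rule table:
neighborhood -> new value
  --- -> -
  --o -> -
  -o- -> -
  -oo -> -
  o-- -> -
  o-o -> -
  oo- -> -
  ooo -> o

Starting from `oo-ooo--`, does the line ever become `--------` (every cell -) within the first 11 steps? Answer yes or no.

yes

step 1: ----o---
step 2: --------
all cells are - at step 2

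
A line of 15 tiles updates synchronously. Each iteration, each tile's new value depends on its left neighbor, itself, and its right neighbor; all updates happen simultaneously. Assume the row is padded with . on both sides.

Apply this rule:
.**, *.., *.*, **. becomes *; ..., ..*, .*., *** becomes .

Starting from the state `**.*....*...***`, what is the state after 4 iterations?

.*..**.*....*..

***.*....*..*.*
*.**.*....*..*.
.****.*....*..*
.*..**.*....*..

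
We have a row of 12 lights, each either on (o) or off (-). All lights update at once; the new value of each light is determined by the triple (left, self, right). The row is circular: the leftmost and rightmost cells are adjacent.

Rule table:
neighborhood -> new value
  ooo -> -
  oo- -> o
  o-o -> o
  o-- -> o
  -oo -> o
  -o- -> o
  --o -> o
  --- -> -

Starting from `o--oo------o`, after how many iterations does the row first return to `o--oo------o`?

4

oooooo----oo
-----oo--oo-
----oooooooo
o--oo------o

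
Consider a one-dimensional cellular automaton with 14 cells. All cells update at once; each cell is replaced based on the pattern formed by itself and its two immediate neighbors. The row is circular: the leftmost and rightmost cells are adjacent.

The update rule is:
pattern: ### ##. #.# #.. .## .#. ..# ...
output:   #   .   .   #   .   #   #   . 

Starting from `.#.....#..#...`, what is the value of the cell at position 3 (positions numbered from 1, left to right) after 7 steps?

.

###...######..
.#.#.#.####.##
.#.#.#..##....
##.#.###..#...
...#..#.####.#
#.#####..##..#
...###.##..##.
position 3 holds .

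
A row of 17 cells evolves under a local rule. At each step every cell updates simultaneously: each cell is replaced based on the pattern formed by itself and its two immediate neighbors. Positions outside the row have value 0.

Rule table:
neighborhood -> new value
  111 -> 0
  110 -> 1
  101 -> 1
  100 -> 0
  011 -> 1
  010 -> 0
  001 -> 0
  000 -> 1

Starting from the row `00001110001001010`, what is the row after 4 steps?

01001100100101001

step 1: 11101010100000100
step 2: 10110101001110001
step 3: 01111010001010100
step 4: 01001100100101001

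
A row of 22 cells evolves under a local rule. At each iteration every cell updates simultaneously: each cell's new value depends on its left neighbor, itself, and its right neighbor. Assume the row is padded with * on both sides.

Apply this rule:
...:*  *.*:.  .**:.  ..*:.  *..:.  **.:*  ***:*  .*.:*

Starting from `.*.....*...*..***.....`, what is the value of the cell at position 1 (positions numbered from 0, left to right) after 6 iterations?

.*.***.*.*.*...**.***.
.*..**.*.*.*.*..*..**.
.*...*.*.*.*.*..*...*.
.*.*.*.*.*.*.*..*.*.*.
.*.*.*.*.*.*.*..*.*.*.  (fixed point — unchanged through iteration 6)
position 1 holds *

*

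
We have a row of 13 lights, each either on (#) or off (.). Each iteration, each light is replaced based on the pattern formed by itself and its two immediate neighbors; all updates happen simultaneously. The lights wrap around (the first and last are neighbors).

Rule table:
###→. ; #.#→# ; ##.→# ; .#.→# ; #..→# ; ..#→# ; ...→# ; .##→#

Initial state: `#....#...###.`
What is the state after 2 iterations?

iteration 1: ##########.##
iteration 2: .........###.

.........###.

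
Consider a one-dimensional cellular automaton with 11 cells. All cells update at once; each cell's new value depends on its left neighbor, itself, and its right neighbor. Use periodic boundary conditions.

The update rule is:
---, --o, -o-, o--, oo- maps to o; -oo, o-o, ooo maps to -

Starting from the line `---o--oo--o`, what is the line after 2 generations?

generation 1: oooooo-oooo
generation 2: -----o-----

-----o-----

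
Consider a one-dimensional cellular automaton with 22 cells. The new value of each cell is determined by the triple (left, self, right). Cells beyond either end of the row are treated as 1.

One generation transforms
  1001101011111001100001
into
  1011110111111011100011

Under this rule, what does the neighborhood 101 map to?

At position 5 the neighborhood is 101; the next row has 1 there.

1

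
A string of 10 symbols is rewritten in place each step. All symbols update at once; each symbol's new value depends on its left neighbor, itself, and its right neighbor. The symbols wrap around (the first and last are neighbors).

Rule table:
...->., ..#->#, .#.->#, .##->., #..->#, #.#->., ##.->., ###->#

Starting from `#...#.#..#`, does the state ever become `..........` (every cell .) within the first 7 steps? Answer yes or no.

no

step 1: .#.##.###.
step 2: ##.....#.#
step 3: #.#...##..
step 4: #.##.#..##
step 5: .....###.#
step 6: #...#.#..#  (repeats step 0; period 6)
step 7: .#.##.###.
step 7 is .#.##.###., still not uniform .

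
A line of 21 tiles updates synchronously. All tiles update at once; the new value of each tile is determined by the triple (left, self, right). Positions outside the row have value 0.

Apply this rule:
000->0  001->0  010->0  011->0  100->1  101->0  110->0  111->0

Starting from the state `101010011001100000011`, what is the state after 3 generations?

000001000100010000000
000000100010001000000
000000010001000100000

000000010001000100000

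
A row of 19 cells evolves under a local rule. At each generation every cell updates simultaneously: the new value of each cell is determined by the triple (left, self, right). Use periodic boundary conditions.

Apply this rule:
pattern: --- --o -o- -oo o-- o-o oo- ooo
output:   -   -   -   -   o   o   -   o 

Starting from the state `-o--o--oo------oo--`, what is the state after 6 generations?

---o---o--o---o----

--o--o---o-------o-
---o--o---o-------o
o---o--o---o-------
-o---o--o---o------
--o---o--o---o-----
---o---o--o---o----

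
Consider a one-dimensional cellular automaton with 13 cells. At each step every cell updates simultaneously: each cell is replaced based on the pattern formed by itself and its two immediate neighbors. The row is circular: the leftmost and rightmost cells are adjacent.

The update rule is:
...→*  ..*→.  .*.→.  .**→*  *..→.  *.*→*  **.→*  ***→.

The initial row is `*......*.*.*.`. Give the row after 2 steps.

..****..*.*.*
..*..*...*.*.

..*..*...*.*.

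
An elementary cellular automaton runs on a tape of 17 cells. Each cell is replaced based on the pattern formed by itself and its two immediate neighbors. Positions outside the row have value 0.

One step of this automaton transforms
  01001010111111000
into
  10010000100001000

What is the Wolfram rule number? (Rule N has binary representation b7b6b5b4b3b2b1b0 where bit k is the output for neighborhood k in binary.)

position 9: 111 → 0  (bit 7 = 0)
position 13: 110 → 1  (bit 6 = 1)
position 5: 101 → 0  (bit 5 = 0)
position 2: 100 → 0  (bit 4 = 0)
position 8: 011 → 1  (bit 3 = 1)
position 1: 010 → 0  (bit 2 = 0)
position 0: 001 → 1  (bit 1 = 1)
position 15: 000 → 0  (bit 0 = 0)
bits b7..b0 = 01001010 = 74

74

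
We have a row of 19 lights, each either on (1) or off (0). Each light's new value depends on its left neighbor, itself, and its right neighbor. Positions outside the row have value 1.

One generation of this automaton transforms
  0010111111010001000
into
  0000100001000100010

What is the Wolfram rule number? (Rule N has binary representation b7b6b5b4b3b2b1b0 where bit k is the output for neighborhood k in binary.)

position 5: 111 → 0  (bit 7 = 0)
position 9: 110 → 1  (bit 6 = 1)
position 3: 101 → 0  (bit 5 = 0)
position 0: 100 → 0  (bit 4 = 0)
position 4: 011 → 1  (bit 3 = 1)
position 2: 010 → 0  (bit 2 = 0)
position 1: 001 → 0  (bit 1 = 0)
position 13: 000 → 1  (bit 0 = 1)
bits b7..b0 = 01001001 = 73

73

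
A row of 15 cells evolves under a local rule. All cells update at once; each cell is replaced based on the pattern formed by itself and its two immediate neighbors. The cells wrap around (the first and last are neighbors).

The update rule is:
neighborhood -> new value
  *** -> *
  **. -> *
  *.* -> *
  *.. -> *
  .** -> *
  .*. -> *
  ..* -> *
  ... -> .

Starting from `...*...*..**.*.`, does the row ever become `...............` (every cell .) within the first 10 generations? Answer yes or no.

no

generation 1: ..***.*********
generation 2: ***************
generation 3: ***************  (fixed point — unchanged through generation 10)
generation 10 is ***************, still not uniform .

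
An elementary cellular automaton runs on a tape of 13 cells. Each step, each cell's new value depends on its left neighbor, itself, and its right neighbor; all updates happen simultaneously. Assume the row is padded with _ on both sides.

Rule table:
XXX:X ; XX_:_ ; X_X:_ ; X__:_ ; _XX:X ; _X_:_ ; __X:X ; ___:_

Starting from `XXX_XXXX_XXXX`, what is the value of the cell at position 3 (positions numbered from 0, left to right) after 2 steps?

XX__XXX__XXX_
X__XXX__XXX__
position 3 holds X

X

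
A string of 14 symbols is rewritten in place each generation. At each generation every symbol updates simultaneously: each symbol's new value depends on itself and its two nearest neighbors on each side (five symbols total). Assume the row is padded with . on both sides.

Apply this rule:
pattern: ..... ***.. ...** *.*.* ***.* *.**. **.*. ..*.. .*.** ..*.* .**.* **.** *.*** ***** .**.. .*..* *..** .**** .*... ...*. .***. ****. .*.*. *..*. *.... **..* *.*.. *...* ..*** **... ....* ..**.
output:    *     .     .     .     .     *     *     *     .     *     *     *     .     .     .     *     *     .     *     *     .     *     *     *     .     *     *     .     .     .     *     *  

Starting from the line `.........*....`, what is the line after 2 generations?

***********.**
.........*.**.

.........*.**.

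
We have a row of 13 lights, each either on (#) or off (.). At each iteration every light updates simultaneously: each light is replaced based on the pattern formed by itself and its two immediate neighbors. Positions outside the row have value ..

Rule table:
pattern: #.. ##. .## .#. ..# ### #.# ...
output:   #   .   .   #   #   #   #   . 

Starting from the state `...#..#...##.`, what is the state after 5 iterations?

..######.#..#
.#.####.#####
###.##.#.###.
.#.#..###.#.#
######.#.####

######.#.####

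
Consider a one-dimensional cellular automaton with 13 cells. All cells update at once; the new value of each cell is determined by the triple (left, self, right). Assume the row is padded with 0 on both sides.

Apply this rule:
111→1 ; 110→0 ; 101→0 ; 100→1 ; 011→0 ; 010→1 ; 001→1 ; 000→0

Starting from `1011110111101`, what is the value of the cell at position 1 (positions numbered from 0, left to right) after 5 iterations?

iteration 1: 1001100011001
iteration 2: 1110010100111
iteration 3: 0101110111010
iteration 4: 1100100010011
iteration 5: 0011110111100
position 1 holds 0

0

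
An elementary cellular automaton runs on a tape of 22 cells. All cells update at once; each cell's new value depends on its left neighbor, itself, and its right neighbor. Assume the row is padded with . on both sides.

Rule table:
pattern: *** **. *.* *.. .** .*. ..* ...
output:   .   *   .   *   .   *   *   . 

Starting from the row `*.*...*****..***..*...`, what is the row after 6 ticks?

*.**.*....***..*****..
*..*.**..*..***....**.
****..******..**..*.**
...***.....***.****..*
..*..**...*..*....****
.****.**.******..*...*

.****.**.******..*...*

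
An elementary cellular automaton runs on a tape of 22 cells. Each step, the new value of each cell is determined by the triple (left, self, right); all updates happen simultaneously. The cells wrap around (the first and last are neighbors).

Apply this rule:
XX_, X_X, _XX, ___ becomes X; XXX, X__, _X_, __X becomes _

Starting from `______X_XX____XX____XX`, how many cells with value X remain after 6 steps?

_XXXX__XXX_XX_XX_XX_XX
XX__X__X_XXXXXXXXXXXXX
_X______XX____________
___XXXX_XX_XXXXXXXXXXX
_X_X__XXXXXX_________X
X_X___X____X_XXXXXXX__
count of X: 11

11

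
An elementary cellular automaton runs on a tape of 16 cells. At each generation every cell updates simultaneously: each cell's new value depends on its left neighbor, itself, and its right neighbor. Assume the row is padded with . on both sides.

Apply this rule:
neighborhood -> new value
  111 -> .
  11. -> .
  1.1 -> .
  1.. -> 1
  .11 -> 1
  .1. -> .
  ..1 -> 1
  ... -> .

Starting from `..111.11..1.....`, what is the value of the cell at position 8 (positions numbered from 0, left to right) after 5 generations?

.11...1.11.1....
11.1.1..1...1...
1.....11.1.1.1..
.1...11.......1.
1.1.11.1.....1.1
position 8 holds .

.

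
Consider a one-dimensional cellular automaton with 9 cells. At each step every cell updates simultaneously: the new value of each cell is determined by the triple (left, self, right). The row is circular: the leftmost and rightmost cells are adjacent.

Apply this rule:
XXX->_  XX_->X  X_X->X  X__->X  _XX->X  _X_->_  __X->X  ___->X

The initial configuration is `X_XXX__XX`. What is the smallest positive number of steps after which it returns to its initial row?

2

step 1: XXX_XXXX_
step 2: X_XXX__XX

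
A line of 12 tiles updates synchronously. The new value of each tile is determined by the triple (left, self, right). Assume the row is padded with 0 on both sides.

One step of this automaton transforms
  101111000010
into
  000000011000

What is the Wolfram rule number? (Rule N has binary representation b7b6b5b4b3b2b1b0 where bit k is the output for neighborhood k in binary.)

1

position 3: 111 → 0  (bit 7 = 0)
position 5: 110 → 0  (bit 6 = 0)
position 1: 101 → 0  (bit 5 = 0)
position 6: 100 → 0  (bit 4 = 0)
position 2: 011 → 0  (bit 3 = 0)
position 0: 010 → 0  (bit 2 = 0)
position 9: 001 → 0  (bit 1 = 0)
position 7: 000 → 1  (bit 0 = 1)
bits b7..b0 = 00000001 = 1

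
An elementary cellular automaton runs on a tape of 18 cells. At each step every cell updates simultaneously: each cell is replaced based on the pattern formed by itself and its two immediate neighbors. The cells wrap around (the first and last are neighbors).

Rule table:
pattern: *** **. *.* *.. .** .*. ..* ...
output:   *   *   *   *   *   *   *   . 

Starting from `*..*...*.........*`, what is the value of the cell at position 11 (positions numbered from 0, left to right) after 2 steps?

.

step 1: *****.***.......**
step 2: **********.....***
position 11 holds .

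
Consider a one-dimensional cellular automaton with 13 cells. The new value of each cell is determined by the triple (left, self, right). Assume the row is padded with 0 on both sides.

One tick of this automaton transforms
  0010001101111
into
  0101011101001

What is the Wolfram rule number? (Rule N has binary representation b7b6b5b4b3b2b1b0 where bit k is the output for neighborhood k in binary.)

90

position 10: 111 → 0  (bit 7 = 0)
position 7: 110 → 1  (bit 6 = 1)
position 8: 101 → 0  (bit 5 = 0)
position 3: 100 → 1  (bit 4 = 1)
position 6: 011 → 1  (bit 3 = 1)
position 2: 010 → 0  (bit 2 = 0)
position 1: 001 → 1  (bit 1 = 1)
position 0: 000 → 0  (bit 0 = 0)
bits b7..b0 = 01011010 = 90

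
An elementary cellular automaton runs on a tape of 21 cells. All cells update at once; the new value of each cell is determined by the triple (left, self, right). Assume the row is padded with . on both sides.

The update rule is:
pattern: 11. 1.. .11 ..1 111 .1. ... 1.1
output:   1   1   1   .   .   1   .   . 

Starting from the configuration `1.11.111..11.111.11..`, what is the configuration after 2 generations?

1.11.1.11.11.1.1.1.11

generation 1: 1.11.1.11.11.1.1.111.
generation 2: 1.11.1.11.11.1.1.1.11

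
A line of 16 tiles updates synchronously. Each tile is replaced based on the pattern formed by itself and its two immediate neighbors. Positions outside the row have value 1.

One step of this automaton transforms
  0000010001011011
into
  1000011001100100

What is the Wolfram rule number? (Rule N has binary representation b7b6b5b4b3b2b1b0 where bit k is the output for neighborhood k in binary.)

52

position 15: 111 → 0  (bit 7 = 0)
position 12: 110 → 0  (bit 6 = 0)
position 10: 101 → 1  (bit 5 = 1)
position 0: 100 → 1  (bit 4 = 1)
position 11: 011 → 0  (bit 3 = 0)
position 5: 010 → 1  (bit 2 = 1)
position 4: 001 → 0  (bit 1 = 0)
position 1: 000 → 0  (bit 0 = 0)
bits b7..b0 = 00110100 = 52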